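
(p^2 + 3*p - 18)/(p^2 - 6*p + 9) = (p + 6)/(p - 3)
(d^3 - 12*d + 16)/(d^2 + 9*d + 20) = (d^2 - 4*d + 4)/(d + 5)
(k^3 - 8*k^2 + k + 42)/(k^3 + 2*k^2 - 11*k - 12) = (k^2 - 5*k - 14)/(k^2 + 5*k + 4)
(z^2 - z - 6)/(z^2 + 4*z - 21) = (z + 2)/(z + 7)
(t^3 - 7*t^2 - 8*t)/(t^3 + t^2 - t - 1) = t*(t - 8)/(t^2 - 1)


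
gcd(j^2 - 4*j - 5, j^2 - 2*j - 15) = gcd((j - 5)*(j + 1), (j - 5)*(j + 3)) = j - 5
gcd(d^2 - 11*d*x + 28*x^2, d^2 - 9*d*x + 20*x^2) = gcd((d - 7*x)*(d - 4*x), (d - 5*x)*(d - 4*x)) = -d + 4*x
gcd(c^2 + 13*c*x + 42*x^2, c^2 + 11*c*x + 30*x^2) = c + 6*x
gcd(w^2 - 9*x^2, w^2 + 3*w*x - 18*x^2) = -w + 3*x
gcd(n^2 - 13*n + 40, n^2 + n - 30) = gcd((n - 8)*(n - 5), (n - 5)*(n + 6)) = n - 5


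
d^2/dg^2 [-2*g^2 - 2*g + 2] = -4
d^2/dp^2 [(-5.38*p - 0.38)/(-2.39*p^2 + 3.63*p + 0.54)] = ((37.2424 - 77.1492*p)*(-2.39*p^2 + 3.63*p + 0.54) - (4.78*p - 3.63)*(5.38*p + 0.38)*(9.56*p - 7.26))/(-2.39*p^2 + 3.63*p + 0.54)^3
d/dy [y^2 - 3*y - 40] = 2*y - 3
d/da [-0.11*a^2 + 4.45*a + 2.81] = 4.45 - 0.22*a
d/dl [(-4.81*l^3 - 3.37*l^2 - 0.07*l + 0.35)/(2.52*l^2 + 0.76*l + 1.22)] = (-12.1212*l^4 - 7.3112*l^3 - 19.9894*l^2 - 9.9868*l - 0.3514)/(6.3504*l^4 + 3.8304*l^3 + 6.7264*l^2 + 1.8544*l + 1.4884)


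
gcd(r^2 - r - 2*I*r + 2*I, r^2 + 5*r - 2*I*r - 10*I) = r - 2*I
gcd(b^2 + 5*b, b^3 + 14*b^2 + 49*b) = b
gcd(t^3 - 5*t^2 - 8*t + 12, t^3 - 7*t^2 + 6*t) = t^2 - 7*t + 6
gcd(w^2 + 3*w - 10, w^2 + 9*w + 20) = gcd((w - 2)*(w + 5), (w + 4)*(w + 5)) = w + 5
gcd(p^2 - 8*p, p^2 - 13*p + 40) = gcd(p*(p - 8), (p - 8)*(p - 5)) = p - 8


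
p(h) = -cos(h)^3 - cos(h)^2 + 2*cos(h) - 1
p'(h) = 3*sin(h)*cos(h)^2 + 2*sin(h)*cos(h) - 2*sin(h)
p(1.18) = -0.44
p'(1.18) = -0.74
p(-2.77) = -2.92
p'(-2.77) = 0.46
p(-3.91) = -2.58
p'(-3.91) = -1.31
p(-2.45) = -2.68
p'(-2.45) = 1.12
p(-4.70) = -1.02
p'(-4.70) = -2.02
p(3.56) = -2.90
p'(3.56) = 0.54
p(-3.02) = -2.99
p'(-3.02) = 0.12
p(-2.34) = -2.54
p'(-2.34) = 1.39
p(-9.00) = -2.90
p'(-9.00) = 0.55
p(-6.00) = -0.89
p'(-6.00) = 0.75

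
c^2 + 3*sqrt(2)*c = c*(c + 3*sqrt(2))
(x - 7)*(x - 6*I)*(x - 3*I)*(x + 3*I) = x^4 - 7*x^3 - 6*I*x^3 + 9*x^2 + 42*I*x^2 - 63*x - 54*I*x + 378*I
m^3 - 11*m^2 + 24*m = m*(m - 8)*(m - 3)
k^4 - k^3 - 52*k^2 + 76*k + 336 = (k - 6)*(k - 4)*(k + 2)*(k + 7)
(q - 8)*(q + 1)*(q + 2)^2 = q^4 - 3*q^3 - 32*q^2 - 60*q - 32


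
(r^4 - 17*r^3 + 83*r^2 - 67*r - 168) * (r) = r^5 - 17*r^4 + 83*r^3 - 67*r^2 - 168*r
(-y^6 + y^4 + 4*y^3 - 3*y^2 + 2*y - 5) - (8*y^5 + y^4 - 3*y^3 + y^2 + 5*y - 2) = -y^6 - 8*y^5 + 7*y^3 - 4*y^2 - 3*y - 3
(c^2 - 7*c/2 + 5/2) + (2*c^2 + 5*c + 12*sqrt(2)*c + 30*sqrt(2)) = 3*c^2 + 3*c/2 + 12*sqrt(2)*c + 5/2 + 30*sqrt(2)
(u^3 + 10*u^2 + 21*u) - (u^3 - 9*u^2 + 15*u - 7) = 19*u^2 + 6*u + 7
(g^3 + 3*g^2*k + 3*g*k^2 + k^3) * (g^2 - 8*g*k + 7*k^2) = g^5 - 5*g^4*k - 14*g^3*k^2 - 2*g^2*k^3 + 13*g*k^4 + 7*k^5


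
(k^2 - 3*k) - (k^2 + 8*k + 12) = -11*k - 12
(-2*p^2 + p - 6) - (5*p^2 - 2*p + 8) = -7*p^2 + 3*p - 14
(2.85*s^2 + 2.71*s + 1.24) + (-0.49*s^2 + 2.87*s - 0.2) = 2.36*s^2 + 5.58*s + 1.04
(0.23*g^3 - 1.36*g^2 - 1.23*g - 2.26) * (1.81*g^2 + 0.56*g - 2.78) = 0.4163*g^5 - 2.3328*g^4 - 3.6273*g^3 - 0.998599999999999*g^2 + 2.1538*g + 6.2828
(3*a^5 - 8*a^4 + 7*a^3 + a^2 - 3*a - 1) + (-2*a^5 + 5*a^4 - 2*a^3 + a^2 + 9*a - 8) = a^5 - 3*a^4 + 5*a^3 + 2*a^2 + 6*a - 9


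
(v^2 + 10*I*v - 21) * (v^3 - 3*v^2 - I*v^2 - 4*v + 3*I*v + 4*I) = v^5 - 3*v^4 + 9*I*v^4 - 15*v^3 - 27*I*v^3 + 33*v^2 - 15*I*v^2 + 44*v - 63*I*v - 84*I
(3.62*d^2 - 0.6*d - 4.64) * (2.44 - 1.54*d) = -5.5748*d^3 + 9.7568*d^2 + 5.6816*d - 11.3216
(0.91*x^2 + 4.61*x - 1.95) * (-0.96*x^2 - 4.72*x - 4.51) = -0.8736*x^4 - 8.7208*x^3 - 23.9913*x^2 - 11.5871*x + 8.7945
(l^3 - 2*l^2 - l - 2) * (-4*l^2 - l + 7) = -4*l^5 + 7*l^4 + 13*l^3 - 5*l^2 - 5*l - 14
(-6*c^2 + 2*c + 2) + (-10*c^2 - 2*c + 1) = 3 - 16*c^2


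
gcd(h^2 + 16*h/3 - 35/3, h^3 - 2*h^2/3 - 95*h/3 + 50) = h - 5/3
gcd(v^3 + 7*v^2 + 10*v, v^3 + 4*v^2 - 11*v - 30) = v^2 + 7*v + 10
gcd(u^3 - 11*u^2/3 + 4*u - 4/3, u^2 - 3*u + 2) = u^2 - 3*u + 2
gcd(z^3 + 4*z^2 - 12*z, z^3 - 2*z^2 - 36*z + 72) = z^2 + 4*z - 12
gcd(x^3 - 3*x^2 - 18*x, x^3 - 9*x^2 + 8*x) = x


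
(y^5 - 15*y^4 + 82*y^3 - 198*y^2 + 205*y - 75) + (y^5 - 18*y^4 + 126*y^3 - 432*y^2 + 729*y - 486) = 2*y^5 - 33*y^4 + 208*y^3 - 630*y^2 + 934*y - 561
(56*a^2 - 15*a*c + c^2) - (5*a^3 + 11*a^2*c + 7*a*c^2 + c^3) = -5*a^3 - 11*a^2*c + 56*a^2 - 7*a*c^2 - 15*a*c - c^3 + c^2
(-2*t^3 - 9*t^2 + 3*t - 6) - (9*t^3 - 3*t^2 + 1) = -11*t^3 - 6*t^2 + 3*t - 7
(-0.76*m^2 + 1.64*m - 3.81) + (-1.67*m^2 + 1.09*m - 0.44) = -2.43*m^2 + 2.73*m - 4.25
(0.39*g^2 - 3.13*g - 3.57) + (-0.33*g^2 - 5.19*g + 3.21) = 0.06*g^2 - 8.32*g - 0.36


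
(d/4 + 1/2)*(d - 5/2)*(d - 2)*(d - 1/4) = d^4/4 - 11*d^3/16 - 27*d^2/32 + 11*d/4 - 5/8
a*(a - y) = a^2 - a*y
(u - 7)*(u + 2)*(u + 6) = u^3 + u^2 - 44*u - 84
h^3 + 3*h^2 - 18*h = h*(h - 3)*(h + 6)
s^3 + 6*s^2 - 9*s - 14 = (s - 2)*(s + 1)*(s + 7)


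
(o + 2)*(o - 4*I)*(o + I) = o^3 + 2*o^2 - 3*I*o^2 + 4*o - 6*I*o + 8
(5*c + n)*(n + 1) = 5*c*n + 5*c + n^2 + n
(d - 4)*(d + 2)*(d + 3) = d^3 + d^2 - 14*d - 24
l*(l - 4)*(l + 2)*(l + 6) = l^4 + 4*l^3 - 20*l^2 - 48*l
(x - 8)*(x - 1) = x^2 - 9*x + 8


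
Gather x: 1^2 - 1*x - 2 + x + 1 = 0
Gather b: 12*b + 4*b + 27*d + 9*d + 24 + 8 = 16*b + 36*d + 32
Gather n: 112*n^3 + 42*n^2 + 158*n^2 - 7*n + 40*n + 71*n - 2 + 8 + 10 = 112*n^3 + 200*n^2 + 104*n + 16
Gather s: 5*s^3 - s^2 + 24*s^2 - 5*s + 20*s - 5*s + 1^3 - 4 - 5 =5*s^3 + 23*s^2 + 10*s - 8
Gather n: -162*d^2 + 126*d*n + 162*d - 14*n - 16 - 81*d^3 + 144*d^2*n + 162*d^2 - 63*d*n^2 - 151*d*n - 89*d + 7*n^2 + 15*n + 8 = -81*d^3 + 73*d + n^2*(7 - 63*d) + n*(144*d^2 - 25*d + 1) - 8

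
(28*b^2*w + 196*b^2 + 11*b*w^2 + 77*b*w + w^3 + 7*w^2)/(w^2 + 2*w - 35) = (28*b^2 + 11*b*w + w^2)/(w - 5)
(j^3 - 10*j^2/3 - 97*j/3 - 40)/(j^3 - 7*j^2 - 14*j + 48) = (j + 5/3)/(j - 2)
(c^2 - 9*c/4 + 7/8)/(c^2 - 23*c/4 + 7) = (c - 1/2)/(c - 4)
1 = 1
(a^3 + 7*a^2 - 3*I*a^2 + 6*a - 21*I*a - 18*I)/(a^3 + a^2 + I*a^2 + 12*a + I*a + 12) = (a + 6)/(a + 4*I)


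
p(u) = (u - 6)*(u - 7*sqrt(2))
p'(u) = 2*u - 7*sqrt(2) - 6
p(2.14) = 29.95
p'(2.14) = -11.62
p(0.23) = 55.79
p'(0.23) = -15.44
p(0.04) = 58.76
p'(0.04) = -15.82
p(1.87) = 33.16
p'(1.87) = -12.16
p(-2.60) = 107.50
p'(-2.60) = -21.10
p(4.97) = 5.08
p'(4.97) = -5.96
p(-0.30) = 64.26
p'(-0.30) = -16.50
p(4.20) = 10.26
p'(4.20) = -7.50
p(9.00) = -2.70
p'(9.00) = 2.10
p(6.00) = 0.00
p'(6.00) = -3.90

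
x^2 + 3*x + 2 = (x + 1)*(x + 2)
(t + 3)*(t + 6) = t^2 + 9*t + 18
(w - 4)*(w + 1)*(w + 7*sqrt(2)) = w^3 - 3*w^2 + 7*sqrt(2)*w^2 - 21*sqrt(2)*w - 4*w - 28*sqrt(2)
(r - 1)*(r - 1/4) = r^2 - 5*r/4 + 1/4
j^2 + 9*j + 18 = (j + 3)*(j + 6)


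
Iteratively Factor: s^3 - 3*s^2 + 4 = (s - 2)*(s^2 - s - 2) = (s - 2)^2*(s + 1)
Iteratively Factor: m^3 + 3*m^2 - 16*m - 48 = (m - 4)*(m^2 + 7*m + 12) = (m - 4)*(m + 4)*(m + 3)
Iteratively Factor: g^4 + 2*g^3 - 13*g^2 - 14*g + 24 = (g + 4)*(g^3 - 2*g^2 - 5*g + 6) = (g + 2)*(g + 4)*(g^2 - 4*g + 3) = (g - 3)*(g + 2)*(g + 4)*(g - 1)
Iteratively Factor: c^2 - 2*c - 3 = (c - 3)*(c + 1)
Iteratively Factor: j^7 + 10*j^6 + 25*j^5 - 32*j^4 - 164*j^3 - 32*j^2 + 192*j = (j - 1)*(j^6 + 11*j^5 + 36*j^4 + 4*j^3 - 160*j^2 - 192*j) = (j - 1)*(j + 2)*(j^5 + 9*j^4 + 18*j^3 - 32*j^2 - 96*j) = (j - 1)*(j + 2)*(j + 3)*(j^4 + 6*j^3 - 32*j) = j*(j - 1)*(j + 2)*(j + 3)*(j^3 + 6*j^2 - 32) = j*(j - 2)*(j - 1)*(j + 2)*(j + 3)*(j^2 + 8*j + 16) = j*(j - 2)*(j - 1)*(j + 2)*(j + 3)*(j + 4)*(j + 4)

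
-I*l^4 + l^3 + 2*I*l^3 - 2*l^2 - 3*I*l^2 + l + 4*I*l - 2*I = (l - 1)*(l - I)*(l + 2*I)*(-I*l + I)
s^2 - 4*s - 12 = (s - 6)*(s + 2)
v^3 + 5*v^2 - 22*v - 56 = (v - 4)*(v + 2)*(v + 7)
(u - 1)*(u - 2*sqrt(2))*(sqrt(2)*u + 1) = sqrt(2)*u^3 - 3*u^2 - sqrt(2)*u^2 - 2*sqrt(2)*u + 3*u + 2*sqrt(2)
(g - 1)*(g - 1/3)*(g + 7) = g^3 + 17*g^2/3 - 9*g + 7/3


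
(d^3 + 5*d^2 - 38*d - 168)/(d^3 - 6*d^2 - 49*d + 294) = (d + 4)/(d - 7)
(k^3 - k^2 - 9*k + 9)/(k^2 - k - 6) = (k^2 + 2*k - 3)/(k + 2)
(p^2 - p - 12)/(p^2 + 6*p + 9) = (p - 4)/(p + 3)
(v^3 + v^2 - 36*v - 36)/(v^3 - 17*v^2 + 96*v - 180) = (v^2 + 7*v + 6)/(v^2 - 11*v + 30)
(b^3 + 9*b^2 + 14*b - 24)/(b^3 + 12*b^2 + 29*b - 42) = (b + 4)/(b + 7)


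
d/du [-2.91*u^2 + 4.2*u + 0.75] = 4.2 - 5.82*u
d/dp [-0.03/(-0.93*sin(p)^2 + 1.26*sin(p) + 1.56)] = (0.0378 - 0.0558*sin(p))*cos(p)/(-0.93*sin(p)^2 + 1.26*sin(p) + 1.56)^2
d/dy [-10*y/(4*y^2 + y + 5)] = 10*(4*y^2 - 5)/(16*y^4 + 8*y^3 + 41*y^2 + 10*y + 25)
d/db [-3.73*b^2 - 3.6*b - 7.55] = -7.46*b - 3.6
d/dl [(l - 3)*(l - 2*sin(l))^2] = (l - 2*sin(l))*(l + (6 - 2*l)*(2*cos(l) - 1) - 2*sin(l))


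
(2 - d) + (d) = 2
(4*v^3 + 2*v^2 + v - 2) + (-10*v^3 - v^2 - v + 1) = -6*v^3 + v^2 - 1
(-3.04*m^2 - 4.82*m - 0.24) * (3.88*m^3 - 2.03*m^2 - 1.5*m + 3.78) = -11.7952*m^5 - 12.5304*m^4 + 13.4134*m^3 - 3.774*m^2 - 17.8596*m - 0.9072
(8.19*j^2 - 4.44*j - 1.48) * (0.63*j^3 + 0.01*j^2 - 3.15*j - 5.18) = 5.1597*j^5 - 2.7153*j^4 - 26.7753*j^3 - 28.453*j^2 + 27.6612*j + 7.6664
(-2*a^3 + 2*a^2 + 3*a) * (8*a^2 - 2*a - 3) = -16*a^5 + 20*a^4 + 26*a^3 - 12*a^2 - 9*a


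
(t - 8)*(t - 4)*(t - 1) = t^3 - 13*t^2 + 44*t - 32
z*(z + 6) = z^2 + 6*z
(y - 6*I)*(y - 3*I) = y^2 - 9*I*y - 18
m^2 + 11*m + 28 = (m + 4)*(m + 7)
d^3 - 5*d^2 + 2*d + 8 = (d - 4)*(d - 2)*(d + 1)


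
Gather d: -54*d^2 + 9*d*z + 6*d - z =-54*d^2 + d*(9*z + 6) - z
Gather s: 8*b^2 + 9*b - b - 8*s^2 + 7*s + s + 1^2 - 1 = 8*b^2 + 8*b - 8*s^2 + 8*s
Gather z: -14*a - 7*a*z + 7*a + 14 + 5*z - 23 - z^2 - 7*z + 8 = -7*a - z^2 + z*(-7*a - 2) - 1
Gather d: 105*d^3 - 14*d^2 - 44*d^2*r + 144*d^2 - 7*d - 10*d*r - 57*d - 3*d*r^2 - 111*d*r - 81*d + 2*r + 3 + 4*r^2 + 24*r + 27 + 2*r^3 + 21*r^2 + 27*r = 105*d^3 + d^2*(130 - 44*r) + d*(-3*r^2 - 121*r - 145) + 2*r^3 + 25*r^2 + 53*r + 30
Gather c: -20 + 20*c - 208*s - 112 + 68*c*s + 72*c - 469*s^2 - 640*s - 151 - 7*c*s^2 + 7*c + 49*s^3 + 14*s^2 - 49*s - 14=c*(-7*s^2 + 68*s + 99) + 49*s^3 - 455*s^2 - 897*s - 297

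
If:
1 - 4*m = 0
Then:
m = 1/4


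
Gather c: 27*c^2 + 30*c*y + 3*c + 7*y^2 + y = 27*c^2 + c*(30*y + 3) + 7*y^2 + y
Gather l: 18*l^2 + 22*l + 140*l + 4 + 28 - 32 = 18*l^2 + 162*l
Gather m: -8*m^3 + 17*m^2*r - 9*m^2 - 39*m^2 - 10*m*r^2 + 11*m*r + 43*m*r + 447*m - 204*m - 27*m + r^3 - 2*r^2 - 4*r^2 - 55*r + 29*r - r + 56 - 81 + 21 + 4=-8*m^3 + m^2*(17*r - 48) + m*(-10*r^2 + 54*r + 216) + r^3 - 6*r^2 - 27*r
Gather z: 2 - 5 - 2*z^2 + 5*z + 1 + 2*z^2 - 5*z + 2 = 0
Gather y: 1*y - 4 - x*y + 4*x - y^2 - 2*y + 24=4*x - y^2 + y*(-x - 1) + 20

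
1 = 1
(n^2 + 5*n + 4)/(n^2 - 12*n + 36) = (n^2 + 5*n + 4)/(n^2 - 12*n + 36)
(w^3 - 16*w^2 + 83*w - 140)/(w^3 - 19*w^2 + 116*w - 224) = (w - 5)/(w - 8)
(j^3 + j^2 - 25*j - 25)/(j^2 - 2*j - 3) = (j^2 - 25)/(j - 3)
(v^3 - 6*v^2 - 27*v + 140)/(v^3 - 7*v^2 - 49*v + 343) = (v^2 + v - 20)/(v^2 - 49)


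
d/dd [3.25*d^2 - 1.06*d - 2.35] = 6.5*d - 1.06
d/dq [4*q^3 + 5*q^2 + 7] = 2*q*(6*q + 5)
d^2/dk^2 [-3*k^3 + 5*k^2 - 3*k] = 10 - 18*k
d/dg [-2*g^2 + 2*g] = 2 - 4*g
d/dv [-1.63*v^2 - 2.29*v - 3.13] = -3.26*v - 2.29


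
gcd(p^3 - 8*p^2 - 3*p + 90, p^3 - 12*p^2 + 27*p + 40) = p - 5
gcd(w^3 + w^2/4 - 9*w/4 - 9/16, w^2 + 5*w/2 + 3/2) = w + 3/2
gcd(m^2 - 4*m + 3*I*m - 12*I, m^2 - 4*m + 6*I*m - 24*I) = m - 4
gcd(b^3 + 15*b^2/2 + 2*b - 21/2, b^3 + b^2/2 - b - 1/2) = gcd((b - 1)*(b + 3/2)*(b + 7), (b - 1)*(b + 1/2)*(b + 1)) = b - 1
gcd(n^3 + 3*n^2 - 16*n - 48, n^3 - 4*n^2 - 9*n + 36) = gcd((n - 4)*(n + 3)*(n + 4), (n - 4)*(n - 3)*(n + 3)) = n^2 - n - 12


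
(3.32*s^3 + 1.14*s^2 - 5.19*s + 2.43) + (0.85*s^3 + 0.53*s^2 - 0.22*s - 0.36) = 4.17*s^3 + 1.67*s^2 - 5.41*s + 2.07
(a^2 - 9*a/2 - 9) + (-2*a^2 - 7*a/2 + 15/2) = -a^2 - 8*a - 3/2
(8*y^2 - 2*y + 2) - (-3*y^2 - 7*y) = 11*y^2 + 5*y + 2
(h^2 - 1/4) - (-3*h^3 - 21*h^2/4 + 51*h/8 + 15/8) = 3*h^3 + 25*h^2/4 - 51*h/8 - 17/8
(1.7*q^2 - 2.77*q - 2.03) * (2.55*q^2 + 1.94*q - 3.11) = 4.335*q^4 - 3.7655*q^3 - 15.8373*q^2 + 4.6765*q + 6.3133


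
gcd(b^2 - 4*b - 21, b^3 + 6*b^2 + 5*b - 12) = b + 3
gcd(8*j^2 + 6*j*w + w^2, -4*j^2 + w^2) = 2*j + w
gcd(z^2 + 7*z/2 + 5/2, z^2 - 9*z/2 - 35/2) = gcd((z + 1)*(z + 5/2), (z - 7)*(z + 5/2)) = z + 5/2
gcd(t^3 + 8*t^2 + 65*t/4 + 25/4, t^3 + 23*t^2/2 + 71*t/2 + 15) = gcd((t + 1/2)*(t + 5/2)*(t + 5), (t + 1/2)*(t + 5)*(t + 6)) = t^2 + 11*t/2 + 5/2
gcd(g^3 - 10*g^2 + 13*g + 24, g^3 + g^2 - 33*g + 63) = g - 3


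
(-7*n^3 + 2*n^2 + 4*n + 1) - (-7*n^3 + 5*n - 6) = 2*n^2 - n + 7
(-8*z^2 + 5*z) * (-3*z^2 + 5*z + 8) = 24*z^4 - 55*z^3 - 39*z^2 + 40*z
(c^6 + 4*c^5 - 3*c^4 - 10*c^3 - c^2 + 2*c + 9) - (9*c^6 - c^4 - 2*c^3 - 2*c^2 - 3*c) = -8*c^6 + 4*c^5 - 2*c^4 - 8*c^3 + c^2 + 5*c + 9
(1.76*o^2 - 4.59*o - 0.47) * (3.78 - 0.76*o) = -1.3376*o^3 + 10.1412*o^2 - 16.993*o - 1.7766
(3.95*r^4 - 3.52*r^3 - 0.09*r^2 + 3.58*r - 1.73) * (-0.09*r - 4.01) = -0.3555*r^5 - 15.5227*r^4 + 14.1233*r^3 + 0.0387*r^2 - 14.2001*r + 6.9373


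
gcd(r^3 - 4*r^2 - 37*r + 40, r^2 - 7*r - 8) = r - 8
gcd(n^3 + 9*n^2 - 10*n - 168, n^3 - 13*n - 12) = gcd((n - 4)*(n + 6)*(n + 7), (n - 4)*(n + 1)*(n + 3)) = n - 4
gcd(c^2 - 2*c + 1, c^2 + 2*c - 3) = c - 1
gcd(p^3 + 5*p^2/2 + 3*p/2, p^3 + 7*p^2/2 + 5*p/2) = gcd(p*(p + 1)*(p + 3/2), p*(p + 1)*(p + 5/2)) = p^2 + p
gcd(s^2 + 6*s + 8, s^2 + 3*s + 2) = s + 2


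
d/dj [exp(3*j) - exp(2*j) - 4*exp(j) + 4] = (3*exp(2*j) - 2*exp(j) - 4)*exp(j)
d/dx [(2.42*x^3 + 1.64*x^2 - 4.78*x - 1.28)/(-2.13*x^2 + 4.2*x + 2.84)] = (-5.1546*x^4 + 20.328*x^3 + 17.325*x^2 + 3.8624*x - 8.1992)/(4.5369*x^4 - 17.892*x^3 + 5.5416*x^2 + 23.856*x + 8.0656)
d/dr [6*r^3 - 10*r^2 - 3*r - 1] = 18*r^2 - 20*r - 3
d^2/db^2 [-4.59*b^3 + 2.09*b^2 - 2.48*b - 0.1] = 4.18 - 27.54*b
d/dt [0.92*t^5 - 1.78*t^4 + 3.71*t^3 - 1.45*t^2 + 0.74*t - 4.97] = 4.6*t^4 - 7.12*t^3 + 11.13*t^2 - 2.9*t + 0.74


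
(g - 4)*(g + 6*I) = g^2 - 4*g + 6*I*g - 24*I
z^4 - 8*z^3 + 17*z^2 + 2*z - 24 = (z - 4)*(z - 3)*(z - 2)*(z + 1)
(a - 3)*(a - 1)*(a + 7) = a^3 + 3*a^2 - 25*a + 21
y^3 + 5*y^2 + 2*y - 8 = (y - 1)*(y + 2)*(y + 4)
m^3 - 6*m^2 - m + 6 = (m - 6)*(m - 1)*(m + 1)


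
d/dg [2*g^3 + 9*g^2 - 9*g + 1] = 6*g^2 + 18*g - 9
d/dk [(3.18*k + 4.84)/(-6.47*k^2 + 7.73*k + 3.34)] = (20.5746*k^2 + 62.6296*k - 26.792)/(41.8609*k^4 - 100.0262*k^3 + 16.5333*k^2 + 51.6364*k + 11.1556)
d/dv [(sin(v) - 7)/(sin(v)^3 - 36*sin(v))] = (-2*sin(v) + 21 - 252/sin(v)^2)*cos(v)/((sin(v) - 6)^2*(sin(v) + 6)^2)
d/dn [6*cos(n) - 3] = -6*sin(n)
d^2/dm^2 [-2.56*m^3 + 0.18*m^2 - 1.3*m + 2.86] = 0.36 - 15.36*m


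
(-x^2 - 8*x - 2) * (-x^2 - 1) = x^4 + 8*x^3 + 3*x^2 + 8*x + 2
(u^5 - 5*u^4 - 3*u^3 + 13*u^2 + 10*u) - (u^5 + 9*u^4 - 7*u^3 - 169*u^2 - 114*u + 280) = -14*u^4 + 4*u^3 + 182*u^2 + 124*u - 280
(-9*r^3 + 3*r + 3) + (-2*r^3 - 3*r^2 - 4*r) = -11*r^3 - 3*r^2 - r + 3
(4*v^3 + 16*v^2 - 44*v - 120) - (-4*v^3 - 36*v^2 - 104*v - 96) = 8*v^3 + 52*v^2 + 60*v - 24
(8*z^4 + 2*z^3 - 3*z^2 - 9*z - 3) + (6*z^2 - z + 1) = 8*z^4 + 2*z^3 + 3*z^2 - 10*z - 2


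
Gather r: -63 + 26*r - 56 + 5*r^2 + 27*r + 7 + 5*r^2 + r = 10*r^2 + 54*r - 112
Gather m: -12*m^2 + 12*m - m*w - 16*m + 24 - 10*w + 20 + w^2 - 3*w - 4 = -12*m^2 + m*(-w - 4) + w^2 - 13*w + 40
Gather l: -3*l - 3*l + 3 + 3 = 6 - 6*l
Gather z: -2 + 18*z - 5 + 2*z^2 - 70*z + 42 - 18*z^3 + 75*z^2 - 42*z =-18*z^3 + 77*z^2 - 94*z + 35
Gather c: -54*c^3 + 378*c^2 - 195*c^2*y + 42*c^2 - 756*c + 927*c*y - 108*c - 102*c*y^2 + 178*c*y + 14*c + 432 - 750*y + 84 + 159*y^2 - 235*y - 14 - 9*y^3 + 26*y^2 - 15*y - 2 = -54*c^3 + c^2*(420 - 195*y) + c*(-102*y^2 + 1105*y - 850) - 9*y^3 + 185*y^2 - 1000*y + 500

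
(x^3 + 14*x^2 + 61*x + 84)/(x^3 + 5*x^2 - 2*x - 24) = (x + 7)/(x - 2)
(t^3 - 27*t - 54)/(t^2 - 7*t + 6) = (t^2 + 6*t + 9)/(t - 1)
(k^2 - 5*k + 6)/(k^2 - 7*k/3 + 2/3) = 3*(k - 3)/(3*k - 1)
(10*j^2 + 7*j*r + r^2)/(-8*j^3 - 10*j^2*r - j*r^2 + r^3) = (5*j + r)/(-4*j^2 - 3*j*r + r^2)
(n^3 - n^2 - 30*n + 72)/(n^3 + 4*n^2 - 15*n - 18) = (n - 4)/(n + 1)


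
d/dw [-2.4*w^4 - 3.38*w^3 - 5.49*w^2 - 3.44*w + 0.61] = -9.6*w^3 - 10.14*w^2 - 10.98*w - 3.44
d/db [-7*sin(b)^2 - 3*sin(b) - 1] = -(14*sin(b) + 3)*cos(b)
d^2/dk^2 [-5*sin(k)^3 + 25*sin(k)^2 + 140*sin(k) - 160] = 45*sin(k)^3 - 100*sin(k)^2 - 170*sin(k) + 50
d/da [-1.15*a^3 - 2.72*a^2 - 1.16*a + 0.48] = -3.45*a^2 - 5.44*a - 1.16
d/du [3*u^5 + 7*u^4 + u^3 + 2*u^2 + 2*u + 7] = 15*u^4 + 28*u^3 + 3*u^2 + 4*u + 2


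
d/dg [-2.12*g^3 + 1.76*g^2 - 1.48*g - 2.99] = -6.36*g^2 + 3.52*g - 1.48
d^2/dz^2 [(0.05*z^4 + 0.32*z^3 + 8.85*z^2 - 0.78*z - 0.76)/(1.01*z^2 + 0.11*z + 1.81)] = (0.10201*z^6 + 0.033329999999999*z^5 + 0.552059999999997*z^4 - 4.560786*z^3 - 99.375834*z^2 + 14.339004*z + 61.057886)/(1.030301*z^6 + 0.336633*z^5 + 5.575806*z^4 + 1.207877*z^3 + 9.992286*z^2 + 1.081113*z + 5.929741)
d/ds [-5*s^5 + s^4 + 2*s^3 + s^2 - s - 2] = -25*s^4 + 4*s^3 + 6*s^2 + 2*s - 1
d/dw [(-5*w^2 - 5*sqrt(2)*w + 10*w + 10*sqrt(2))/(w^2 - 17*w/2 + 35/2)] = 10*(2*sqrt(2)*w^2 + 13*w^2 - 70*w - 8*sqrt(2)*w - sqrt(2) + 70)/(4*w^4 - 68*w^3 + 429*w^2 - 1190*w + 1225)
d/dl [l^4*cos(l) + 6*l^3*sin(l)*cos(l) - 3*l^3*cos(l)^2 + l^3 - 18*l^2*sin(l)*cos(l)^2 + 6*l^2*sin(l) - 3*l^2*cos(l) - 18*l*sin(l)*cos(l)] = -l^4*sin(l) + 3*l^3*sin(2*l) + 4*l^3*cos(l) + 6*l^3*cos(2*l) + 3*l^2*sin(l) + 9*l^2*sin(2*l) + 3*l^2*cos(l)/2 - 9*l^2*cos(2*l)/2 - 27*l^2*cos(3*l)/2 - 3*l^2/2 + 3*l*sin(l) - 9*l*sin(3*l) - 6*l*cos(l) - 18*l*cos(2*l) - 9*sin(2*l)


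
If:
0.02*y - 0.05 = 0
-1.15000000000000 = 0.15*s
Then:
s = -7.67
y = 2.50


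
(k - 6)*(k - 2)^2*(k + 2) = k^4 - 8*k^3 + 8*k^2 + 32*k - 48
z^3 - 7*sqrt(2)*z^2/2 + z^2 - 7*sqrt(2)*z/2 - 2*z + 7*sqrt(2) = (z - 1)*(z + 2)*(z - 7*sqrt(2)/2)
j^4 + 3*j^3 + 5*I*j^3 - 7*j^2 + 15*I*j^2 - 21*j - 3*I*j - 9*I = (j + 3)*(j + I)^2*(j + 3*I)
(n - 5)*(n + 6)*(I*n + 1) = I*n^3 + n^2 + I*n^2 + n - 30*I*n - 30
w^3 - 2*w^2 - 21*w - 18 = (w - 6)*(w + 1)*(w + 3)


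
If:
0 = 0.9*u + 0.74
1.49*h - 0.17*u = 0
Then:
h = -0.09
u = -0.82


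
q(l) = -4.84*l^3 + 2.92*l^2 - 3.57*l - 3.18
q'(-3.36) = -187.12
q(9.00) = -3327.15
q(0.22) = -3.88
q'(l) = -14.52*l^2 + 5.84*l - 3.57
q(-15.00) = 17042.37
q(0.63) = -5.48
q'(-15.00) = -3358.17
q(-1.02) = 8.64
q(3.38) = -168.78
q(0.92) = -7.76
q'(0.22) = -2.99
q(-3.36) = 225.38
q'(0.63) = -5.65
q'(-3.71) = -225.09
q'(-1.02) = -24.63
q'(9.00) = -1127.13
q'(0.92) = -10.49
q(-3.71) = 297.41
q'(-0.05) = -3.90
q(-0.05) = -2.99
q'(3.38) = -149.71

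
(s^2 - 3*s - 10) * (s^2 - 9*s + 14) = s^4 - 12*s^3 + 31*s^2 + 48*s - 140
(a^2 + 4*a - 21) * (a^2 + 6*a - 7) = a^4 + 10*a^3 - 4*a^2 - 154*a + 147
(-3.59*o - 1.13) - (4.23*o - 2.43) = 1.3 - 7.82*o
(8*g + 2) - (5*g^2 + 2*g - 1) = -5*g^2 + 6*g + 3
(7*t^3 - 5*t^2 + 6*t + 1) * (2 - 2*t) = -14*t^4 + 24*t^3 - 22*t^2 + 10*t + 2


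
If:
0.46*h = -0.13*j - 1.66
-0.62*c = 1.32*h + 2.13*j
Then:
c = 7.68302945301543 - 2.83380084151473*j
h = -0.282608695652174*j - 3.60869565217391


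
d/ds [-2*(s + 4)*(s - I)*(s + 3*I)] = -6*s^2 - 8*s*(2 + I) - 6 - 16*I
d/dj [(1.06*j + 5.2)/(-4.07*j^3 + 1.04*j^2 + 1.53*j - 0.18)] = (8.6284*j^3 + 62.3896*j^2 - 10.816*j - 8.1468)/(16.5649*j^6 - 8.4656*j^5 - 11.3726*j^4 + 4.6476*j^3 + 1.9665*j^2 - 0.5508*j + 0.0324)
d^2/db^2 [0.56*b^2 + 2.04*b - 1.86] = 1.12000000000000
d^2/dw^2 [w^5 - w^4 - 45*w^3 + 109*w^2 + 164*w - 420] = 20*w^3 - 12*w^2 - 270*w + 218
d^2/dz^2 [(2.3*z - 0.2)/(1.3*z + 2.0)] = -12.636/(1.3*z + 2.0)^3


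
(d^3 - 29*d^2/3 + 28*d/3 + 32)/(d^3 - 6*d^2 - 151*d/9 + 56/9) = 3*(3*d^2 - 5*d - 12)/(9*d^2 + 18*d - 7)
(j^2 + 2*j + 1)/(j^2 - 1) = (j + 1)/(j - 1)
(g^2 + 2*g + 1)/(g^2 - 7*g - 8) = (g + 1)/(g - 8)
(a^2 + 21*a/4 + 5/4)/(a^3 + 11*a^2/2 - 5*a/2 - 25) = (4*a + 1)/(2*(2*a^2 + a - 10))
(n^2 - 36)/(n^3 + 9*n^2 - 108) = (n - 6)/(n^2 + 3*n - 18)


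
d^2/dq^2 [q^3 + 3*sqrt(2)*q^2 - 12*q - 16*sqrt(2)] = 6*q + 6*sqrt(2)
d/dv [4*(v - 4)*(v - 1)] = 8*v - 20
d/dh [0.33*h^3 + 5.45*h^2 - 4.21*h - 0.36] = 0.99*h^2 + 10.9*h - 4.21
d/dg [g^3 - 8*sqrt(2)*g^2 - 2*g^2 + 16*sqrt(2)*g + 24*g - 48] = 3*g^2 - 16*sqrt(2)*g - 4*g + 16*sqrt(2) + 24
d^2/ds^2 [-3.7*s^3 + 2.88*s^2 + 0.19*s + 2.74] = 5.76 - 22.2*s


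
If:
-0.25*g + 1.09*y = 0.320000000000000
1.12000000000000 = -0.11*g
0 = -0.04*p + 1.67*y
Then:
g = -10.18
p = -85.24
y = -2.04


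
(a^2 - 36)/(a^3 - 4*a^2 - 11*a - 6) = (a + 6)/(a^2 + 2*a + 1)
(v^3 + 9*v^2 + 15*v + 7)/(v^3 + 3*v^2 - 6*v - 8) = (v^2 + 8*v + 7)/(v^2 + 2*v - 8)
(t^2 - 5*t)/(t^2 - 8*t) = (t - 5)/(t - 8)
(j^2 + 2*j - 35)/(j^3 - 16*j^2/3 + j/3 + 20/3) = 3*(j + 7)/(3*j^2 - j - 4)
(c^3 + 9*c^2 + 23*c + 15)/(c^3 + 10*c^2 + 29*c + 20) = (c + 3)/(c + 4)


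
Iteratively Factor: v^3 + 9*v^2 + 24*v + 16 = (v + 4)*(v^2 + 5*v + 4) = (v + 1)*(v + 4)*(v + 4)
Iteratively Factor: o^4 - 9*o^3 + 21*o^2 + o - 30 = (o - 2)*(o^3 - 7*o^2 + 7*o + 15) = (o - 3)*(o - 2)*(o^2 - 4*o - 5) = (o - 5)*(o - 3)*(o - 2)*(o + 1)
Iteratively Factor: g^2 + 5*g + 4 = (g + 1)*(g + 4)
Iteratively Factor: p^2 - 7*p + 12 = (p - 3)*(p - 4)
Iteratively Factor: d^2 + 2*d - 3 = (d + 3)*(d - 1)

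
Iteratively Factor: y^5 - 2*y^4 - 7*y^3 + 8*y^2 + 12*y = (y - 2)*(y^4 - 7*y^2 - 6*y) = (y - 3)*(y - 2)*(y^3 + 3*y^2 + 2*y) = (y - 3)*(y - 2)*(y + 1)*(y^2 + 2*y) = y*(y - 3)*(y - 2)*(y + 1)*(y + 2)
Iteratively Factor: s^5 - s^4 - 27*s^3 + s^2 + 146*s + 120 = (s - 5)*(s^4 + 4*s^3 - 7*s^2 - 34*s - 24) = (s - 5)*(s + 2)*(s^3 + 2*s^2 - 11*s - 12) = (s - 5)*(s + 2)*(s + 4)*(s^2 - 2*s - 3) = (s - 5)*(s - 3)*(s + 2)*(s + 4)*(s + 1)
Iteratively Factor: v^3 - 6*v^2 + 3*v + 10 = (v - 2)*(v^2 - 4*v - 5) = (v - 5)*(v - 2)*(v + 1)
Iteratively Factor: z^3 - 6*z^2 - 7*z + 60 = (z - 4)*(z^2 - 2*z - 15) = (z - 4)*(z + 3)*(z - 5)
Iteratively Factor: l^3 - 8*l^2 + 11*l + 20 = (l - 5)*(l^2 - 3*l - 4) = (l - 5)*(l + 1)*(l - 4)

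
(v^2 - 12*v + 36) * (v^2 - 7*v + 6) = v^4 - 19*v^3 + 126*v^2 - 324*v + 216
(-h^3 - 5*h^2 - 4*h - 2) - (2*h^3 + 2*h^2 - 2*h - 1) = -3*h^3 - 7*h^2 - 2*h - 1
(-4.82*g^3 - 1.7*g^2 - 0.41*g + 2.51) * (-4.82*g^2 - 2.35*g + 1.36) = 23.2324*g^5 + 19.521*g^4 - 0.584000000000001*g^3 - 13.4467*g^2 - 6.4561*g + 3.4136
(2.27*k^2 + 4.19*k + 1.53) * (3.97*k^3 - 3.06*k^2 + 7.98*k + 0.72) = 9.0119*k^5 + 9.6881*k^4 + 11.3673*k^3 + 30.3888*k^2 + 15.2262*k + 1.1016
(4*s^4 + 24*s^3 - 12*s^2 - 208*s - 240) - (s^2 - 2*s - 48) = 4*s^4 + 24*s^3 - 13*s^2 - 206*s - 192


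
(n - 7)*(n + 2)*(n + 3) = n^3 - 2*n^2 - 29*n - 42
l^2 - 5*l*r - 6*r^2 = (l - 6*r)*(l + r)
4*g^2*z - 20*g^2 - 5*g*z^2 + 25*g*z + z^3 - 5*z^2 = (-4*g + z)*(-g + z)*(z - 5)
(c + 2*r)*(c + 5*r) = c^2 + 7*c*r + 10*r^2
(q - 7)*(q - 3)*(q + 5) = q^3 - 5*q^2 - 29*q + 105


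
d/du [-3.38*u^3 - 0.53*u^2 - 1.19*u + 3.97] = -10.14*u^2 - 1.06*u - 1.19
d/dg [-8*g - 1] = -8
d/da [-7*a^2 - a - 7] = -14*a - 1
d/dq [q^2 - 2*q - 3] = 2*q - 2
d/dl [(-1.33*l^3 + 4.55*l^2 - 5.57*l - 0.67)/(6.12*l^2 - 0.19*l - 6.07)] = (-8.1396*l^4 + 0.505400000000002*l^3 + 57.4432*l^2 - 47.0362*l + 33.6826)/(37.4544*l^4 - 2.3256*l^3 - 74.2607*l^2 + 2.3066*l + 36.8449)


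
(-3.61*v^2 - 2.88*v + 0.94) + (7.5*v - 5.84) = -3.61*v^2 + 4.62*v - 4.9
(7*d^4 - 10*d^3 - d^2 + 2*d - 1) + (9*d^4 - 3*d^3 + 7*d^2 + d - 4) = 16*d^4 - 13*d^3 + 6*d^2 + 3*d - 5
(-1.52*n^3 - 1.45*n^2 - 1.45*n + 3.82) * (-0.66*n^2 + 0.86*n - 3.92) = 1.0032*n^5 - 0.3502*n^4 + 5.6684*n^3 + 1.9158*n^2 + 8.9692*n - 14.9744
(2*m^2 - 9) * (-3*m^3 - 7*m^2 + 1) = -6*m^5 - 14*m^4 + 27*m^3 + 65*m^2 - 9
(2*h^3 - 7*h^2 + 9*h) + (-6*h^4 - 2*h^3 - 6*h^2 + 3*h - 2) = -6*h^4 - 13*h^2 + 12*h - 2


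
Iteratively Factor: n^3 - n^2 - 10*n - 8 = (n + 1)*(n^2 - 2*n - 8) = (n - 4)*(n + 1)*(n + 2)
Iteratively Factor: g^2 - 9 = (g + 3)*(g - 3)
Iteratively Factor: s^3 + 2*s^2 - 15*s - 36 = (s - 4)*(s^2 + 6*s + 9) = (s - 4)*(s + 3)*(s + 3)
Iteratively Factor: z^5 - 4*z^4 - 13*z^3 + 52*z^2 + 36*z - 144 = (z - 2)*(z^4 - 2*z^3 - 17*z^2 + 18*z + 72) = (z - 2)*(z + 3)*(z^3 - 5*z^2 - 2*z + 24) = (z - 4)*(z - 2)*(z + 3)*(z^2 - z - 6) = (z - 4)*(z - 3)*(z - 2)*(z + 3)*(z + 2)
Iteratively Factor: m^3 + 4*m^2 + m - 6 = (m + 3)*(m^2 + m - 2) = (m - 1)*(m + 3)*(m + 2)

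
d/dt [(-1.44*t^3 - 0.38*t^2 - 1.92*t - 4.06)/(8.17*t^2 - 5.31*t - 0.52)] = (-11.7648*t^4 + 15.2928*t^3 + 19.9506*t^2 + 66.7356*t - 20.5602)/(66.7489*t^4 - 86.7654*t^3 + 19.6993*t^2 + 5.5224*t + 0.2704)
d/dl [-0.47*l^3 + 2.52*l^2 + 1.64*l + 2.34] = -1.41*l^2 + 5.04*l + 1.64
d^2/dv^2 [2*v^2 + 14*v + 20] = 4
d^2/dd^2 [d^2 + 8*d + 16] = 2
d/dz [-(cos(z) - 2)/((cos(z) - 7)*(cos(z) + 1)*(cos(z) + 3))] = (-2*cos(z)^3 + 9*cos(z)^2 - 12*cos(z) - 71)*sin(z)/((cos(z) - 7)^2*(cos(z) + 1)^2*(cos(z) + 3)^2)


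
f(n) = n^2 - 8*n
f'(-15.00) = -38.00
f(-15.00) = 345.00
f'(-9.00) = -26.00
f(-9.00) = 153.00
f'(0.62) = -6.76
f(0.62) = -4.58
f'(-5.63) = -19.26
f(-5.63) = 76.74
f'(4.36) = 0.72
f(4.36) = -15.87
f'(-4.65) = -17.30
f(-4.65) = 58.82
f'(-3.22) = -14.44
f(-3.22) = 36.13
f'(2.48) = -3.04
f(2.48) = -13.69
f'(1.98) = -4.04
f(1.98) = -11.92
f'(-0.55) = -9.10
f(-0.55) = 4.70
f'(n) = 2*n - 8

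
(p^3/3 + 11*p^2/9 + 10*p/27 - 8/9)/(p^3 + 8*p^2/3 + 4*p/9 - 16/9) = (p + 3)/(3*(p + 2))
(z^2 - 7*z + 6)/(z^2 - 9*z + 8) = (z - 6)/(z - 8)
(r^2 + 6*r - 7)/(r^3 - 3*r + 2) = (r + 7)/(r^2 + r - 2)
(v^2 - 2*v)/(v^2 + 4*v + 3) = v*(v - 2)/(v^2 + 4*v + 3)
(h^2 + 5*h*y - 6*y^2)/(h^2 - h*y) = (h + 6*y)/h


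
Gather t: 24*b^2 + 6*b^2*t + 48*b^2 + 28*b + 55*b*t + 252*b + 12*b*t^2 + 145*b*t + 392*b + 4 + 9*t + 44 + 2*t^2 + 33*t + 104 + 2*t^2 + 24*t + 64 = 72*b^2 + 672*b + t^2*(12*b + 4) + t*(6*b^2 + 200*b + 66) + 216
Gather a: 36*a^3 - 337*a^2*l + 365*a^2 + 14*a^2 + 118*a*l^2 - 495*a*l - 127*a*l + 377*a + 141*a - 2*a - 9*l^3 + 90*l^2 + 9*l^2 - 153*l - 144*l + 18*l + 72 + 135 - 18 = 36*a^3 + a^2*(379 - 337*l) + a*(118*l^2 - 622*l + 516) - 9*l^3 + 99*l^2 - 279*l + 189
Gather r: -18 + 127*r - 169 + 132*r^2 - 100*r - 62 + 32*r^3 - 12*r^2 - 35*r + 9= 32*r^3 + 120*r^2 - 8*r - 240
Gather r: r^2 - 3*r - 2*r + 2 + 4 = r^2 - 5*r + 6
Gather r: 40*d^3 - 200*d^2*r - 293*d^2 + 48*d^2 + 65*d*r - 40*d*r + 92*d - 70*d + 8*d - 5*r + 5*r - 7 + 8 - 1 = 40*d^3 - 245*d^2 + 30*d + r*(-200*d^2 + 25*d)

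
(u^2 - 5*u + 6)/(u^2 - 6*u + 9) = (u - 2)/(u - 3)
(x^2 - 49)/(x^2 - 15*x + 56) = (x + 7)/(x - 8)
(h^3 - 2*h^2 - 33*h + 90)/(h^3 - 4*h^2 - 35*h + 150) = (h - 3)/(h - 5)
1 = 1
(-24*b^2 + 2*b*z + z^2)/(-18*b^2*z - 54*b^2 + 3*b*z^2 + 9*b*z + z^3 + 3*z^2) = (-4*b + z)/(-3*b*z - 9*b + z^2 + 3*z)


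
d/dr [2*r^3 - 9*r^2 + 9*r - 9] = 6*r^2 - 18*r + 9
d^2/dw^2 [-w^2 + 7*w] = -2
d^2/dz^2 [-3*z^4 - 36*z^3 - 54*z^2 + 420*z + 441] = -36*z^2 - 216*z - 108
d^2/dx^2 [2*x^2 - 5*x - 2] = 4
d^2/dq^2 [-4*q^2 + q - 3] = -8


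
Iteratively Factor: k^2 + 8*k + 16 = (k + 4)*(k + 4)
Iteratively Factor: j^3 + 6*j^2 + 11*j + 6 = (j + 2)*(j^2 + 4*j + 3) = (j + 2)*(j + 3)*(j + 1)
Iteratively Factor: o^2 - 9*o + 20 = (o - 5)*(o - 4)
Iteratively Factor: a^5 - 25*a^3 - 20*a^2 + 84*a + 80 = (a + 1)*(a^4 - a^3 - 24*a^2 + 4*a + 80) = (a - 5)*(a + 1)*(a^3 + 4*a^2 - 4*a - 16) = (a - 5)*(a - 2)*(a + 1)*(a^2 + 6*a + 8) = (a - 5)*(a - 2)*(a + 1)*(a + 4)*(a + 2)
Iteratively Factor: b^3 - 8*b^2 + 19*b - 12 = (b - 3)*(b^2 - 5*b + 4) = (b - 3)*(b - 1)*(b - 4)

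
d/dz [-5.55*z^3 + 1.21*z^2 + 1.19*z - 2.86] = -16.65*z^2 + 2.42*z + 1.19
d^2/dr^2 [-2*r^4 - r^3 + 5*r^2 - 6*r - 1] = -24*r^2 - 6*r + 10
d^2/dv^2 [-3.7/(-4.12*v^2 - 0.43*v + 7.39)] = (-125.61056*v^2 - 13.10984*v + 3.7*(8.24*v + 0.43)*(16.48*v + 0.86) + 225.30632)/(4.12*v^2 + 0.43*v - 7.39)^3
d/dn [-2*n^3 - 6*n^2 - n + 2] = -6*n^2 - 12*n - 1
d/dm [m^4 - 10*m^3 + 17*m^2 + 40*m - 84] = 4*m^3 - 30*m^2 + 34*m + 40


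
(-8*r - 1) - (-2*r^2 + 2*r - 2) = 2*r^2 - 10*r + 1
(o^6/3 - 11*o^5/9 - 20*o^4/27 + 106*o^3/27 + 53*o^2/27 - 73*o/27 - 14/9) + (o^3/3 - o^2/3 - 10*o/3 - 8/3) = o^6/3 - 11*o^5/9 - 20*o^4/27 + 115*o^3/27 + 44*o^2/27 - 163*o/27 - 38/9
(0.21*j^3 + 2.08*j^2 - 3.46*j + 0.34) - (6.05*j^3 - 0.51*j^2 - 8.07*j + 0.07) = -5.84*j^3 + 2.59*j^2 + 4.61*j + 0.27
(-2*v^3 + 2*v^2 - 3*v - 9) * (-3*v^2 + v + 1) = 6*v^5 - 8*v^4 + 9*v^3 + 26*v^2 - 12*v - 9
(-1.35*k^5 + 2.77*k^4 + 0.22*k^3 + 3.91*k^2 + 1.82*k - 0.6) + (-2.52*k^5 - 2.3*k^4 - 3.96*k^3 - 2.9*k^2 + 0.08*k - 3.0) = -3.87*k^5 + 0.47*k^4 - 3.74*k^3 + 1.01*k^2 + 1.9*k - 3.6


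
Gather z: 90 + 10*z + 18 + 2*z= 12*z + 108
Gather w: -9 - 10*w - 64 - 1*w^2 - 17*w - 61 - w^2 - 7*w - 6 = -2*w^2 - 34*w - 140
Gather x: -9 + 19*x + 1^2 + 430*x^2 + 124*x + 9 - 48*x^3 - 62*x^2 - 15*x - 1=-48*x^3 + 368*x^2 + 128*x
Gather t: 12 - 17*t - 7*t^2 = -7*t^2 - 17*t + 12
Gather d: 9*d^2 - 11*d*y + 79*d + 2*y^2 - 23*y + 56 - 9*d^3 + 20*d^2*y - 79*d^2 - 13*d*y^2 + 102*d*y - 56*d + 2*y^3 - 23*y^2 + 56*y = -9*d^3 + d^2*(20*y - 70) + d*(-13*y^2 + 91*y + 23) + 2*y^3 - 21*y^2 + 33*y + 56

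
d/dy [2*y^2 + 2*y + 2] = 4*y + 2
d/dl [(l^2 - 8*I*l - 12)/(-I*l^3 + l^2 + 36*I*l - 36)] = (-I*l^4 - 16*l^3 - 8*I*l^2 + 48*l - 720*I)/(l^6 + 2*I*l^5 - 73*l^4 - 144*I*l^3 + 1368*l^2 + 2592*I*l - 1296)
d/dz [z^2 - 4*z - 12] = 2*z - 4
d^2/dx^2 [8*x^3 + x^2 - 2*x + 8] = 48*x + 2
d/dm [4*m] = 4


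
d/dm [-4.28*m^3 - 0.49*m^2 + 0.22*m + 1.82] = -12.84*m^2 - 0.98*m + 0.22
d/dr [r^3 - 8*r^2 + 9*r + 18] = 3*r^2 - 16*r + 9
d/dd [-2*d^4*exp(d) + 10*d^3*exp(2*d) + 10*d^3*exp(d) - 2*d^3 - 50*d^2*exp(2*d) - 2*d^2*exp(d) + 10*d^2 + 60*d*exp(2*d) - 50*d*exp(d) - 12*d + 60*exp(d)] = -2*d^4*exp(d) + 20*d^3*exp(2*d) + 2*d^3*exp(d) - 70*d^2*exp(2*d) + 28*d^2*exp(d) - 6*d^2 + 20*d*exp(2*d) - 54*d*exp(d) + 20*d + 60*exp(2*d) + 10*exp(d) - 12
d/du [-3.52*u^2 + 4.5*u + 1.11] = 4.5 - 7.04*u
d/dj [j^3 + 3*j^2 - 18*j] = 3*j^2 + 6*j - 18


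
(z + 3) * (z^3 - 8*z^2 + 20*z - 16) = z^4 - 5*z^3 - 4*z^2 + 44*z - 48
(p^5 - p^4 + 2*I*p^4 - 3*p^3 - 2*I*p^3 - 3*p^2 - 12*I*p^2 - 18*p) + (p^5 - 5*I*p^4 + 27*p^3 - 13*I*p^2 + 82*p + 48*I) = 2*p^5 - p^4 - 3*I*p^4 + 24*p^3 - 2*I*p^3 - 3*p^2 - 25*I*p^2 + 64*p + 48*I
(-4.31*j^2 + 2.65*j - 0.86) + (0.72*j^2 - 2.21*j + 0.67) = -3.59*j^2 + 0.44*j - 0.19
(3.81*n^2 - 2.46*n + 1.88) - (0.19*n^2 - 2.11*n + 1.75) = 3.62*n^2 - 0.35*n + 0.13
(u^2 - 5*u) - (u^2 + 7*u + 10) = -12*u - 10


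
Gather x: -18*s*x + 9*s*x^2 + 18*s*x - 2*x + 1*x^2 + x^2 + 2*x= x^2*(9*s + 2)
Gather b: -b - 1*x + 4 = -b - x + 4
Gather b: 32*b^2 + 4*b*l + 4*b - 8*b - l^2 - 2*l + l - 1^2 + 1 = 32*b^2 + b*(4*l - 4) - l^2 - l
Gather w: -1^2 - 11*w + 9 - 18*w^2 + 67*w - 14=-18*w^2 + 56*w - 6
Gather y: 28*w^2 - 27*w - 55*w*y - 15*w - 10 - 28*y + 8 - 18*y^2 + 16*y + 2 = 28*w^2 - 42*w - 18*y^2 + y*(-55*w - 12)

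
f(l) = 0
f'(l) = 0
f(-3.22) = 0.00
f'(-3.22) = 0.00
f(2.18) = 0.00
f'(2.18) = 0.00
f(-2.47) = 0.00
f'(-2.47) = 0.00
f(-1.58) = 0.00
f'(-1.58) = 0.00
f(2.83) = 0.00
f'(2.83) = 0.00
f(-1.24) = 0.00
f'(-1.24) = 0.00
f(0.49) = 0.00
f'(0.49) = 0.00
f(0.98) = 0.00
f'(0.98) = 0.00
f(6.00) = 0.00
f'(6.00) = 0.00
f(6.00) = 0.00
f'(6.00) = 0.00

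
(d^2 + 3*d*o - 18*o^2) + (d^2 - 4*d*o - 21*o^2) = 2*d^2 - d*o - 39*o^2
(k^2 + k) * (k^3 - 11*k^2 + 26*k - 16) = k^5 - 10*k^4 + 15*k^3 + 10*k^2 - 16*k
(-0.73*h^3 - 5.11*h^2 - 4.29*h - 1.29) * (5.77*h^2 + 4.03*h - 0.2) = -4.2121*h^5 - 32.4266*h^4 - 45.2006*h^3 - 23.71*h^2 - 4.3407*h + 0.258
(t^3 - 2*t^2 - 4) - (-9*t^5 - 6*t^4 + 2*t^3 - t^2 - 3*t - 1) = 9*t^5 + 6*t^4 - t^3 - t^2 + 3*t - 3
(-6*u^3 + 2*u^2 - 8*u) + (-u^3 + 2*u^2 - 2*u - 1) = -7*u^3 + 4*u^2 - 10*u - 1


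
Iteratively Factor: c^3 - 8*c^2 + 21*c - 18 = (c - 3)*(c^2 - 5*c + 6) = (c - 3)*(c - 2)*(c - 3)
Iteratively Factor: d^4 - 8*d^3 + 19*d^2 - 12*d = (d - 3)*(d^3 - 5*d^2 + 4*d) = (d - 3)*(d - 1)*(d^2 - 4*d) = (d - 4)*(d - 3)*(d - 1)*(d)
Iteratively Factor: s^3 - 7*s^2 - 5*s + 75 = (s + 3)*(s^2 - 10*s + 25) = (s - 5)*(s + 3)*(s - 5)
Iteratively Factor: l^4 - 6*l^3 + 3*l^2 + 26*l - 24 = (l - 3)*(l^3 - 3*l^2 - 6*l + 8) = (l - 3)*(l - 1)*(l^2 - 2*l - 8) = (l - 4)*(l - 3)*(l - 1)*(l + 2)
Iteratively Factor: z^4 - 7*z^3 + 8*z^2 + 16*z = (z - 4)*(z^3 - 3*z^2 - 4*z) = z*(z - 4)*(z^2 - 3*z - 4) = z*(z - 4)*(z + 1)*(z - 4)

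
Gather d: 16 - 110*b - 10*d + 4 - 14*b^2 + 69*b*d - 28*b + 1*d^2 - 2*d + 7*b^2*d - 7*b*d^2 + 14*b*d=-14*b^2 - 138*b + d^2*(1 - 7*b) + d*(7*b^2 + 83*b - 12) + 20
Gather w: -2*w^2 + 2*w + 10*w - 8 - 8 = -2*w^2 + 12*w - 16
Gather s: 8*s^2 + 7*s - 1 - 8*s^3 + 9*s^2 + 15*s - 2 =-8*s^3 + 17*s^2 + 22*s - 3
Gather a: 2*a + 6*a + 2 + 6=8*a + 8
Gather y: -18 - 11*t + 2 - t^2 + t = -t^2 - 10*t - 16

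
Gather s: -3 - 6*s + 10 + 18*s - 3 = 12*s + 4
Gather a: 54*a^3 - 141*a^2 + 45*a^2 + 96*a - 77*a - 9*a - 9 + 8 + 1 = 54*a^3 - 96*a^2 + 10*a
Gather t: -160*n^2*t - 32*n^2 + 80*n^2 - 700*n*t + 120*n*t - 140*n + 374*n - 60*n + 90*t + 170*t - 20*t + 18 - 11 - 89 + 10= 48*n^2 + 174*n + t*(-160*n^2 - 580*n + 240) - 72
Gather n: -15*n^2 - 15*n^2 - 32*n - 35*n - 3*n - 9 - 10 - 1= -30*n^2 - 70*n - 20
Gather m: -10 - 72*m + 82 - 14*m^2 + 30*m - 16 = -14*m^2 - 42*m + 56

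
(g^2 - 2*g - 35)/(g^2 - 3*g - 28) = (g + 5)/(g + 4)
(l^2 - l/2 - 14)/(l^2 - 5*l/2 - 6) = (2*l + 7)/(2*l + 3)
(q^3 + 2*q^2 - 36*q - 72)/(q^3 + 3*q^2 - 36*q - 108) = (q + 2)/(q + 3)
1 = 1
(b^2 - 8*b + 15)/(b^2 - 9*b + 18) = (b - 5)/(b - 6)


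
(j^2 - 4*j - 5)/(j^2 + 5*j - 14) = (j^2 - 4*j - 5)/(j^2 + 5*j - 14)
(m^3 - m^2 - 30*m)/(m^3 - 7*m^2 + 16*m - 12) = m*(m^2 - m - 30)/(m^3 - 7*m^2 + 16*m - 12)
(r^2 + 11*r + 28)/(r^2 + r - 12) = (r + 7)/(r - 3)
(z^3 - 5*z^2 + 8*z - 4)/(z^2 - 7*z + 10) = (z^2 - 3*z + 2)/(z - 5)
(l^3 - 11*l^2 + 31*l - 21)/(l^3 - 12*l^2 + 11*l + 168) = (l^2 - 4*l + 3)/(l^2 - 5*l - 24)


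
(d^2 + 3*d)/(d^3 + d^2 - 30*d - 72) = d/(d^2 - 2*d - 24)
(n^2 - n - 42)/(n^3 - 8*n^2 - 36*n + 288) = (n - 7)/(n^2 - 14*n + 48)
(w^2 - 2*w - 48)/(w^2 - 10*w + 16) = (w + 6)/(w - 2)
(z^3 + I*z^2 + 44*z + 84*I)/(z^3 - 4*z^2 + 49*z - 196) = (z^2 + 8*I*z - 12)/(z^2 + z*(-4 + 7*I) - 28*I)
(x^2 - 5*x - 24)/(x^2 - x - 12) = (x - 8)/(x - 4)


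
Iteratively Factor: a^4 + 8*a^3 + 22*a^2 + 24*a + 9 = (a + 1)*(a^3 + 7*a^2 + 15*a + 9) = (a + 1)*(a + 3)*(a^2 + 4*a + 3) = (a + 1)^2*(a + 3)*(a + 3)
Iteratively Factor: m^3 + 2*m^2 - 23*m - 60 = (m + 4)*(m^2 - 2*m - 15) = (m - 5)*(m + 4)*(m + 3)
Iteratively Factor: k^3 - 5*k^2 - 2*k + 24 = (k + 2)*(k^2 - 7*k + 12) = (k - 4)*(k + 2)*(k - 3)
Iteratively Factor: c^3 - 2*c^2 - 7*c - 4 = (c + 1)*(c^2 - 3*c - 4) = (c + 1)^2*(c - 4)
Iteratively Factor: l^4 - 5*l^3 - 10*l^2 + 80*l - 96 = (l - 4)*(l^3 - l^2 - 14*l + 24) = (l - 4)*(l - 3)*(l^2 + 2*l - 8) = (l - 4)*(l - 3)*(l + 4)*(l - 2)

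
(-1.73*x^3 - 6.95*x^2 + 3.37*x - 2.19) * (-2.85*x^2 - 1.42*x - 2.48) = 4.9305*x^5 + 22.2641*x^4 + 4.5549*x^3 + 18.6921*x^2 - 5.2478*x + 5.4312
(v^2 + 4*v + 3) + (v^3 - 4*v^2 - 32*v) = v^3 - 3*v^2 - 28*v + 3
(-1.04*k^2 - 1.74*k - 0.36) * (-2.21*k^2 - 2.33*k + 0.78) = 2.2984*k^4 + 6.2686*k^3 + 4.0386*k^2 - 0.5184*k - 0.2808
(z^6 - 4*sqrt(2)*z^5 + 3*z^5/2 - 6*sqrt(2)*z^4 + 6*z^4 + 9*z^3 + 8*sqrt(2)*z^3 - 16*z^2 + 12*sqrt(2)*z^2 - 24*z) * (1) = z^6 - 4*sqrt(2)*z^5 + 3*z^5/2 - 6*sqrt(2)*z^4 + 6*z^4 + 9*z^3 + 8*sqrt(2)*z^3 - 16*z^2 + 12*sqrt(2)*z^2 - 24*z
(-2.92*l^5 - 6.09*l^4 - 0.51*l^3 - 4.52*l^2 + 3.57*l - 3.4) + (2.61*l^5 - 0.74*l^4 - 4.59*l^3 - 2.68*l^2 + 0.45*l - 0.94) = -0.31*l^5 - 6.83*l^4 - 5.1*l^3 - 7.2*l^2 + 4.02*l - 4.34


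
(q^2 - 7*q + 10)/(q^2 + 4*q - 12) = (q - 5)/(q + 6)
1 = 1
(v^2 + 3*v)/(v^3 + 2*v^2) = (v + 3)/(v*(v + 2))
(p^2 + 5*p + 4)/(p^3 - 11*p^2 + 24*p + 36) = (p + 4)/(p^2 - 12*p + 36)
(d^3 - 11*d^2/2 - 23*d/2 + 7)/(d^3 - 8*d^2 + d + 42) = (d - 1/2)/(d - 3)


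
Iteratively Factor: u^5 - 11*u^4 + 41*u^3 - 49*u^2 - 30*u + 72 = (u - 3)*(u^4 - 8*u^3 + 17*u^2 + 2*u - 24) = (u - 4)*(u - 3)*(u^3 - 4*u^2 + u + 6) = (u - 4)*(u - 3)*(u - 2)*(u^2 - 2*u - 3) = (u - 4)*(u - 3)^2*(u - 2)*(u + 1)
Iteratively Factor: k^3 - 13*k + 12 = (k - 1)*(k^2 + k - 12) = (k - 3)*(k - 1)*(k + 4)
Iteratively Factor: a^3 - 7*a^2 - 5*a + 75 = (a - 5)*(a^2 - 2*a - 15) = (a - 5)^2*(a + 3)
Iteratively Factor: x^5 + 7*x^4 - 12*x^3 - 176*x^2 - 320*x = (x)*(x^4 + 7*x^3 - 12*x^2 - 176*x - 320) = x*(x + 4)*(x^3 + 3*x^2 - 24*x - 80) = x*(x - 5)*(x + 4)*(x^2 + 8*x + 16) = x*(x - 5)*(x + 4)^2*(x + 4)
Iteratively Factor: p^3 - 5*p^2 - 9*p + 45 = (p + 3)*(p^2 - 8*p + 15) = (p - 5)*(p + 3)*(p - 3)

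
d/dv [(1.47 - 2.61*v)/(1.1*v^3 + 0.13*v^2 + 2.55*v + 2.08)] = (5.742*v^3 - 4.5117*v^2 - 0.3822*v - 9.1773)/(1.21*v^6 + 0.286*v^5 + 5.6269*v^4 + 5.239*v^3 + 7.0433*v^2 + 10.608*v + 4.3264)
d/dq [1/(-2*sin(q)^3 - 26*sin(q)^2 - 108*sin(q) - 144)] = (3*sin(q)^2 + 26*sin(q) + 54)*cos(q)/(2*(sin(q)^3 + 13*sin(q)^2 + 54*sin(q) + 72)^2)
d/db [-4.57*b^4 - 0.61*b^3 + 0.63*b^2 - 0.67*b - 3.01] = -18.28*b^3 - 1.83*b^2 + 1.26*b - 0.67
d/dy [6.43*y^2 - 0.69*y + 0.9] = 12.86*y - 0.69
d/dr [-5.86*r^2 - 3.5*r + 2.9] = -11.72*r - 3.5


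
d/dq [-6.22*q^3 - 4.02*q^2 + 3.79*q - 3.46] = -18.66*q^2 - 8.04*q + 3.79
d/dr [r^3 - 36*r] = 3*r^2 - 36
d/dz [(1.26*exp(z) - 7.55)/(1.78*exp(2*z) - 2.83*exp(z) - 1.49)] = (-2.2428*exp(2*z) + 26.878*exp(z) - 23.2439)*exp(z)/(3.1684*exp(4*z) - 10.0748*exp(3*z) + 2.7045*exp(2*z) + 8.4334*exp(z) + 2.2201)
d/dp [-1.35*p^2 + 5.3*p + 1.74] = 5.3 - 2.7*p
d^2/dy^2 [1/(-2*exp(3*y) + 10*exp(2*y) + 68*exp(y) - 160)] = (-(-3*exp(2*y) + 10*exp(y) + 34)^2*exp(y) + (9*exp(2*y) - 20*exp(y) - 34)*(exp(3*y) - 5*exp(2*y) - 34*exp(y) + 80)/2)*exp(y)/(exp(3*y) - 5*exp(2*y) - 34*exp(y) + 80)^3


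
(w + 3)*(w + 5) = w^2 + 8*w + 15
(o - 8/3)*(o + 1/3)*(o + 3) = o^3 + 2*o^2/3 - 71*o/9 - 8/3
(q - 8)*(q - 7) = q^2 - 15*q + 56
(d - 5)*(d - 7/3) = d^2 - 22*d/3 + 35/3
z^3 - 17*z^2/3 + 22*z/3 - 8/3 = (z - 4)*(z - 1)*(z - 2/3)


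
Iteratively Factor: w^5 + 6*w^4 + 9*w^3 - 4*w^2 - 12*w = (w + 2)*(w^4 + 4*w^3 + w^2 - 6*w) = (w + 2)*(w + 3)*(w^3 + w^2 - 2*w) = (w - 1)*(w + 2)*(w + 3)*(w^2 + 2*w) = w*(w - 1)*(w + 2)*(w + 3)*(w + 2)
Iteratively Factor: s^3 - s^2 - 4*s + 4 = (s - 2)*(s^2 + s - 2) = (s - 2)*(s + 2)*(s - 1)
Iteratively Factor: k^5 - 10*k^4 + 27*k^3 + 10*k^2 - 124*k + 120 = (k + 2)*(k^4 - 12*k^3 + 51*k^2 - 92*k + 60) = (k - 3)*(k + 2)*(k^3 - 9*k^2 + 24*k - 20) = (k - 3)*(k - 2)*(k + 2)*(k^2 - 7*k + 10) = (k - 5)*(k - 3)*(k - 2)*(k + 2)*(k - 2)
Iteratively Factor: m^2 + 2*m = (m)*(m + 2)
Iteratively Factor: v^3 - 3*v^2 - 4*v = (v - 4)*(v^2 + v) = v*(v - 4)*(v + 1)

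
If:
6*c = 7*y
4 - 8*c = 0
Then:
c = 1/2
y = 3/7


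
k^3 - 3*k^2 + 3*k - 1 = (k - 1)^3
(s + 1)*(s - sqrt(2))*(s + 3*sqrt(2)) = s^3 + s^2 + 2*sqrt(2)*s^2 - 6*s + 2*sqrt(2)*s - 6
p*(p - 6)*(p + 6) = p^3 - 36*p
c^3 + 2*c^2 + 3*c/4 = c*(c + 1/2)*(c + 3/2)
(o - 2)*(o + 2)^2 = o^3 + 2*o^2 - 4*o - 8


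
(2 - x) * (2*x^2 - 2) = -2*x^3 + 4*x^2 + 2*x - 4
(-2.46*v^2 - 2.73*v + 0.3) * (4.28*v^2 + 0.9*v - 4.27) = -10.5288*v^4 - 13.8984*v^3 + 9.3312*v^2 + 11.9271*v - 1.281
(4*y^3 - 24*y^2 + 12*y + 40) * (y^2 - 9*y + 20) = 4*y^5 - 60*y^4 + 308*y^3 - 548*y^2 - 120*y + 800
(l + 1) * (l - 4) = l^2 - 3*l - 4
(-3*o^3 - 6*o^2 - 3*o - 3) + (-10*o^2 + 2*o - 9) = -3*o^3 - 16*o^2 - o - 12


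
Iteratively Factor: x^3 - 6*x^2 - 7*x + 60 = (x + 3)*(x^2 - 9*x + 20) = (x - 5)*(x + 3)*(x - 4)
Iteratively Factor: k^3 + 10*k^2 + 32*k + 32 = (k + 4)*(k^2 + 6*k + 8) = (k + 2)*(k + 4)*(k + 4)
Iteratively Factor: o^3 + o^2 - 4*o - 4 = (o + 1)*(o^2 - 4) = (o - 2)*(o + 1)*(o + 2)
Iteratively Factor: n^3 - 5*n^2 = (n)*(n^2 - 5*n) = n^2*(n - 5)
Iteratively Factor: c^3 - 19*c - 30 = (c + 2)*(c^2 - 2*c - 15) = (c - 5)*(c + 2)*(c + 3)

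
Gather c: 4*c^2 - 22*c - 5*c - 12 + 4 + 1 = 4*c^2 - 27*c - 7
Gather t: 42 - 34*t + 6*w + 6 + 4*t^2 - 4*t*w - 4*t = 4*t^2 + t*(-4*w - 38) + 6*w + 48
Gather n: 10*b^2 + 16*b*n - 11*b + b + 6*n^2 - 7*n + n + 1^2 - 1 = 10*b^2 - 10*b + 6*n^2 + n*(16*b - 6)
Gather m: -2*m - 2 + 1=-2*m - 1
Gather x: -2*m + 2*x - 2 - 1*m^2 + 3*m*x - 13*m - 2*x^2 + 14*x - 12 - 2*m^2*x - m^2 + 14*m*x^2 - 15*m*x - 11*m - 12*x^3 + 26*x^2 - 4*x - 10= -2*m^2 - 26*m - 12*x^3 + x^2*(14*m + 24) + x*(-2*m^2 - 12*m + 12) - 24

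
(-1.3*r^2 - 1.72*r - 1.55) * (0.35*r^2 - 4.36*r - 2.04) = -0.455*r^4 + 5.066*r^3 + 9.6087*r^2 + 10.2668*r + 3.162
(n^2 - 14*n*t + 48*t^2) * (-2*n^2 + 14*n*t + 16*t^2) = -2*n^4 + 42*n^3*t - 276*n^2*t^2 + 448*n*t^3 + 768*t^4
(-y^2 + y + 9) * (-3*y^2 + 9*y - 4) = 3*y^4 - 12*y^3 - 14*y^2 + 77*y - 36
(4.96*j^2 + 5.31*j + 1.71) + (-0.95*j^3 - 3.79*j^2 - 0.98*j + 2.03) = -0.95*j^3 + 1.17*j^2 + 4.33*j + 3.74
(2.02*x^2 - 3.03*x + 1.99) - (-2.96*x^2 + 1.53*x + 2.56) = 4.98*x^2 - 4.56*x - 0.57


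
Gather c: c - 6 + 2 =c - 4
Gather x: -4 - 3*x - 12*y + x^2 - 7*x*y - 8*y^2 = x^2 + x*(-7*y - 3) - 8*y^2 - 12*y - 4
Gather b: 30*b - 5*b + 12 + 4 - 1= 25*b + 15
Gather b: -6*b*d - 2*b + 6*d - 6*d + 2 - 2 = b*(-6*d - 2)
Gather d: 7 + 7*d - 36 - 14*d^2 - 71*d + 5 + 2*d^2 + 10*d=-12*d^2 - 54*d - 24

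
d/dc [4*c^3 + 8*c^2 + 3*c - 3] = 12*c^2 + 16*c + 3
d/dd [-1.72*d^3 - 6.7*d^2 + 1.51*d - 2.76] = -5.16*d^2 - 13.4*d + 1.51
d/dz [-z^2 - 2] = -2*z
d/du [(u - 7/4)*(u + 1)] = 2*u - 3/4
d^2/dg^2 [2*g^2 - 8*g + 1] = 4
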